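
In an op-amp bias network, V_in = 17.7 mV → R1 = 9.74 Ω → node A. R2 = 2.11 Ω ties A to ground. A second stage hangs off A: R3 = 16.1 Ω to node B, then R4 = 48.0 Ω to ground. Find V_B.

V_B ≈ 2.30 mV

Node A sees R2 in parallel with the series input of stage 2, R3 + R4 = 64.10 Ω.
Effective lower resistance at A: R2 ‖ 64.10 = 2.043 Ω.
So V_A = 17.7 × 0.1734 = 3.069 mV.
Stage 2 is unloaded, so V_B = V_A · R4/(R3+R4) = 3.069 × 48.0/64.10 = 2.298 mV.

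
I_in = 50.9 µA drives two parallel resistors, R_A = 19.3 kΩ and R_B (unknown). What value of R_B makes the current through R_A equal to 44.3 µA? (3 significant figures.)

Two-branch current divider: I_A = I_in · R_B/(R_A + R_B).
44.3/50.9 = R_B/(R_A + R_B) → R_B = R_A · (0.8703)/(1 − 0.8703) = 19.3 × 6.712 = 129.5 kΩ.

R_B ≈ 130 kΩ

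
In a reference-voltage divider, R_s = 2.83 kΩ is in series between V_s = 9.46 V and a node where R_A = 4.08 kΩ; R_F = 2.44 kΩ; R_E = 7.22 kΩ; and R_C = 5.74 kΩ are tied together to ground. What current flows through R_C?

I ≈ 0.441 mA

Parallel bank: R_p = 1/(1/4.08 + 1/2.44 + 1/7.22 + 1/5.74) = 1.033 kΩ.
V_A = 9.46 × 1.033/3.863 = 2.530 V.
Branch current I = V_A/R_C = 2.530/5.74 = 0.4408 mA.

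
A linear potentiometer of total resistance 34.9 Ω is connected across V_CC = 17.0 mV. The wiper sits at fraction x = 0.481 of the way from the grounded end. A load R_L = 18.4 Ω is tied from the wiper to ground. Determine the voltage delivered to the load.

Split the track: R_lower = x·R_p = 16.79 Ω, R_upper = (1−x)·R_p = 18.11 Ω.
R_L loads the lower segment: effective lower R = 8.778 Ω.
V_out = 17.0 × 8.778/(18.11 + 8.778) = 5.549 mV.
(Unloaded: V_out = x·V_CC = 8.18 mV.)

V_out ≈ 5.55 mV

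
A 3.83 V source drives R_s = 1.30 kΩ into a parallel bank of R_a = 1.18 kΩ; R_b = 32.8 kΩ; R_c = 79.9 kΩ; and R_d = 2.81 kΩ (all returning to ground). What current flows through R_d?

Parallel bank: R_p = 1/(1/1.18 + 1/32.8 + 1/79.9 + 1/2.81) = 0.8024 kΩ.
V_A by voltage divider: V_A = 3.83 × 0.8024/(1.30 + 0.8024) = 1.462 V.
Branch current I = V_A/R_d = 1.462/2.81 = 0.5202 mA.

I ≈ 0.520 mA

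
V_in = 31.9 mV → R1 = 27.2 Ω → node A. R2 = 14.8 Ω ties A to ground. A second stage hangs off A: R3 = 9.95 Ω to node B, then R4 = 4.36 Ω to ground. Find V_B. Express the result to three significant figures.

V_B ≈ 2.05 mV

Node A sees R2 in parallel with the series input of stage 2, R3 + R4 = 14.31 Ω.
Effective lower resistance at A: R2 ‖ 14.31 = 7.275 Ω.
V_A = 31.9 × 7.275/(27.2 + 7.275) = 6.732 mV.
V_B = V_A × 0.3047 = 2.051 mV.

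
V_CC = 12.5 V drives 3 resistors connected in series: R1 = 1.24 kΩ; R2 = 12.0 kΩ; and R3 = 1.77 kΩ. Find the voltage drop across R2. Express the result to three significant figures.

V ≈ 9.99 V

Series total: ΣR = 1.24 + 12.0 + 1.77 = 15.01 kΩ.
V = V_CC · R/ΣR = 12.5 × 0.7995 = 9.993 V.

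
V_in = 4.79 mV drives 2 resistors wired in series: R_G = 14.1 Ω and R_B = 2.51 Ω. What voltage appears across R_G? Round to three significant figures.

V ≈ 4.07 mV

ΣR = 14.1 + 2.51 = 16.61 Ω.
Voltage divider: V = V_in · (14.10 / 16.61) = 4.79 × 0.8489 = 4.066 mV.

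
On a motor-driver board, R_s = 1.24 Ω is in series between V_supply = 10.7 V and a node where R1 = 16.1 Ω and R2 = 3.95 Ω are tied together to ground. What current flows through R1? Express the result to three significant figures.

Combine the parallel branches: R_p = (1/16.1 + 1/3.95)⁻¹ = 3.172 Ω.
V_A by voltage divider: V_A = 10.7 × 3.172/(1.24 + 3.172) = 7.693 V.
I(R1) = V_A / R1 = 7.693/16.1 = 0.4778 A.
(Check via current divider: I_total = 2.425 A; share G_k/ΣG = 0.1970 → same result.)

I ≈ 0.478 A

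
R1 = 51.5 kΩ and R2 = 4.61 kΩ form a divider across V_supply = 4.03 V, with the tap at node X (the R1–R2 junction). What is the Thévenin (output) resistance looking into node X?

R_th ≈ 4.23 kΩ

Looking into X with the source shorted: R_th = R1·R2/(R1+R2) = 51.50 × 4.61/56.11 = 4.231 kΩ.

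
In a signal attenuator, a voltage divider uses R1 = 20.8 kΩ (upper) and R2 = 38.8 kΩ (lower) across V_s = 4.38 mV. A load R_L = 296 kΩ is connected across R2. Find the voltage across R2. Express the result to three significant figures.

V_out ≈ 2.73 mV

First combine the lower leg with the load: R2 ‖ R_L = 34.30 kΩ.
Now apply the divider: V_out = 4.38 × 0.6225 = 2.727 mV.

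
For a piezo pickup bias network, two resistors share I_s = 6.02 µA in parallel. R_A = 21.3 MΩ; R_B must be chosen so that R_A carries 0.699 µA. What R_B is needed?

R_B ≈ 2.80 MΩ

Two-branch current divider: I_A = I_s · R_B/(R_A + R_B).
With f = 0.1161, R_B = R_A · f/(1−f) = 21.3 × 0.1314 = 2.798 MΩ.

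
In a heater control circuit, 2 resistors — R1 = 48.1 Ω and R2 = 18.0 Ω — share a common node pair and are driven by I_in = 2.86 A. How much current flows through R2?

For two parallel branches, I_k = I_in · (other R)/(sum of R).
I(R2) = 2.86 × 48.1/(48.1 + 18.0) = 2.86 × 0.7277 = 2.081 A.

I ≈ 2.08 A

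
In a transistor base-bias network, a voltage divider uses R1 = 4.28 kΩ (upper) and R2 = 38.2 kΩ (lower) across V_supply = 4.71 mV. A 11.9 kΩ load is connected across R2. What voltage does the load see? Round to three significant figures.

The load sits in parallel with R2, giving an effective lower resistance R2' = R2·R_L/(R2+R_L) = 9.073 kΩ.
Then V_out = V_supply · R2'/(R1 + R2') = 4.71 × 9.073/13.35 = 3.200 mV.

V_out ≈ 3.20 mV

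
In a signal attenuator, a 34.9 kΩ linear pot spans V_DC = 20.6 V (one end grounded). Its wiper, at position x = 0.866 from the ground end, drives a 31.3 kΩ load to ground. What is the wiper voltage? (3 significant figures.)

V_out ≈ 15.8 V

Lower segment x·R_p = 30.22 kΩ; upper segment (1−x)·R_p = 4.677 kΩ.
R_L loads the lower segment: effective lower R = 15.38 kΩ.
Loaded-divider output: V_out = 20.6 × 0.7668 = 15.80 V.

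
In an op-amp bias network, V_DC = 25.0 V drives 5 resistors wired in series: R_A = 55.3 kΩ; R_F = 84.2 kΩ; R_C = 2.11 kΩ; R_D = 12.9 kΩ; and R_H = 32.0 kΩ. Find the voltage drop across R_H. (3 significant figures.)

V ≈ 4.29 V

Total series resistance ΣR = 55.3 + 84.2 + 2.11 + 12.9 + 32.0 = 186.5 kΩ.
By the voltage-divider rule, V = 25.0 × 32.00/186.5 = 4.289 V.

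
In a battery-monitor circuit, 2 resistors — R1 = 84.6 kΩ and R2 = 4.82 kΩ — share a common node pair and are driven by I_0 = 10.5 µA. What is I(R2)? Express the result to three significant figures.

With just two branches, the current splits inversely with resistance.
So I = 10.5 × 84.6/89.42 = 9.934 µA.

I ≈ 9.93 µA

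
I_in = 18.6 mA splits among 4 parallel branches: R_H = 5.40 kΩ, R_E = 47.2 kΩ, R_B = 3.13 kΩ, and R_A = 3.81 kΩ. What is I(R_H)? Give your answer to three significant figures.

I ≈ 4.37 mA

Total conductance ΣG = 1/5.40 + 1/47.2 + 1/3.13 + 1/3.81 = 0.7883 (units of 1/kΩ).
By the current-divider rule, I = I_in · G_k/ΣG = 18.6 × 0.2349 = 4.369 mA.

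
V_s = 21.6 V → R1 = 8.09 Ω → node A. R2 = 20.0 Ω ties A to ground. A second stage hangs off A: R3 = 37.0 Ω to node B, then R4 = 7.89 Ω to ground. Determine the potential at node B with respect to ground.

Node A sees R2 in parallel with the series input of stage 2, R3 + R4 = 44.89 Ω.
Effective lower resistance at A: R2 ‖ 44.89 = 13.84 Ω.
So V_A = 21.6 × 0.6310 = 13.63 V.
V_B = V_A × 0.1758 = 2.396 V.

V_B ≈ 2.40 V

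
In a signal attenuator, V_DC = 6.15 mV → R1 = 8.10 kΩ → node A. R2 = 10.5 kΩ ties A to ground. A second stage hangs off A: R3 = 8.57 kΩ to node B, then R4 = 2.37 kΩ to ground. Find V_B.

Node A sees R2 in parallel with the series input of stage 2, R3 + R4 = 10.94 kΩ.
Effective lower resistance at A: R2 ‖ 10.94 = 5.358 kΩ.
First divider: V_A = V_DC · 5.358/(8.10 + 5.358) = 2.448 mV.
Then the unloaded second divider: V_B = V_A × R4/(R3+R4) = 2.448 × 0.2166 = 0.5304 mV.

V_B ≈ 0.530 mV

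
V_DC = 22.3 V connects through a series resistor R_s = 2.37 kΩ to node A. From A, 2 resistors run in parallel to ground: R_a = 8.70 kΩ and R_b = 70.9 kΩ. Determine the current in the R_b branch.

Parallel bank: R_p = 1/(1/8.70 + 1/70.9) = 7.749 kΩ.
V_A by voltage divider: V_A = 22.3 × 7.749/(2.37 + 7.749) = 17.08 V.
Branch current I = V_A/R_b = 17.08/70.9 = 0.2409 mA.
(Check via current divider: I_total = 2.204 mA; share G_k/ΣG = 0.1093 → same result.)

I ≈ 0.241 mA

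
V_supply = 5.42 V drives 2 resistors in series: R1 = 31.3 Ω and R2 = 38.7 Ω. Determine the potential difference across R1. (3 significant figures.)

V ≈ 2.42 V

Series total: ΣR = 31.3 + 38.7 = 70.00 Ω.
By the voltage-divider rule, V = 5.42 × 31.30/70.00 = 2.424 V.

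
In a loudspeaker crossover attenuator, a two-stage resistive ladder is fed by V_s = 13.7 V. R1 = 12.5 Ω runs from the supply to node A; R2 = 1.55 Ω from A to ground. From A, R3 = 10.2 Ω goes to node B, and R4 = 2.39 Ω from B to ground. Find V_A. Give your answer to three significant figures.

The second stage (R3 + R4 = 12.59 Ω) loads node A in parallel with R2.
R2 ‖ (R3+R4) = 1.380 Ω.
V_A = 13.7 × 1.380/(12.5 + 1.380) = 1.362 V.

V_A ≈ 1.36 V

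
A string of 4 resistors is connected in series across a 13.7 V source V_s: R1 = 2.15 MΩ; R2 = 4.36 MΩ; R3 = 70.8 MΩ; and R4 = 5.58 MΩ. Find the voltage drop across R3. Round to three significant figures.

V ≈ 11.7 V

Series total: ΣR = 2.15 + 4.36 + 70.8 + 5.58 = 82.89 MΩ.
Voltage divider: V = V_s · (70.80 / 82.89) = 13.7 × 0.8541 = 11.70 V.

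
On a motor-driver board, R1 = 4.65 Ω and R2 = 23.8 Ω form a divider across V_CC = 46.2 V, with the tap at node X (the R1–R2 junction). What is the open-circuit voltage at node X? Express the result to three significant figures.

Open-circuit (no load on X): V_th = V_CC · R2/(R1 + R2) = 46.2 × 23.8/(4.650 + 23.8) = 38.65 V.

V_th ≈ 38.6 V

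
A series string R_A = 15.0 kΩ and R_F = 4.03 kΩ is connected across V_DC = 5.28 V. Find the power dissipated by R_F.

ΣR = 19.03 kΩ → I = 5.28/19.03 = 0.2775 mA.
P(R_F) = I²·R_F = (0.2775)² × 4.03 = 0.3102 mW.

P ≈ 0.310 mW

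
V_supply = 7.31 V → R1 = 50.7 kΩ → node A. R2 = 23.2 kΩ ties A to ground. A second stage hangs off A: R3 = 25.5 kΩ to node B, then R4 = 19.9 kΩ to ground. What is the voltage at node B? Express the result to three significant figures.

Node A sees R2 in parallel with the series input of stage 2, R3 + R4 = 45.40 kΩ.
Effective lower resistance at A: R2 ‖ 45.40 = 15.35 kΩ.
V_A = 7.31 × 15.35/(50.7 + 15.35) = 1.699 V.
V_B = V_A × 0.4383 = 0.7448 V.

V_B ≈ 0.745 V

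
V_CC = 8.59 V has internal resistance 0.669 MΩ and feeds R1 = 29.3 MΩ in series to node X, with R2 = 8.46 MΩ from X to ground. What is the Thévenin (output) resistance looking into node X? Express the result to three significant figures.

R1' = 0.669 + 29.3 = 29.97 MΩ (source resistance + R1).
Looking into X with the source shorted: R_th = R1'·R2/(R1'+R2) = 29.97 × 8.46/38.43 = 6.598 MΩ.

R_th ≈ 6.60 MΩ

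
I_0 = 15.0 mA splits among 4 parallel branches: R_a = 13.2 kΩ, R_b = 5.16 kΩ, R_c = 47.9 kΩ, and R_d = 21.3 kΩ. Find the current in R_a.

Conductances: ΣG = 1/13.2 + 1/5.16 + 1/47.9 + 1/21.3 = 0.3374 (1/kΩ).
By the current-divider rule, I = I_0 · G_k/ΣG = 15.0 × 0.2245 = 3.368 mA.

I ≈ 3.37 mA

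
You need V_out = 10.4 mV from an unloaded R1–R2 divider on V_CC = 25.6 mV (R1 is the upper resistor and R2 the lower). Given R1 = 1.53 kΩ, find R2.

The divider ratio is R2/(R1+R2) = 10.4/25.6 = 0.4062.
So R2 = R1 · V_out/(V_CC − V_out) = 1.53 × 10.4/(25.6 − 10.4) = 1.53 × 0.6842 = 1.047 kΩ.

R2 ≈ 1.05 kΩ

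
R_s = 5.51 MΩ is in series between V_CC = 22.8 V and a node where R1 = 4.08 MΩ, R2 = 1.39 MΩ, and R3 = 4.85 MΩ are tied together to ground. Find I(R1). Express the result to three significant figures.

Equivalent of the parallel group: R_p = 0.8542 MΩ.
V_A by voltage divider: V_A = 22.8 × 0.8542/(5.51 + 0.8542) = 3.060 V.
I(R1) = V_A / R1 = 3.060/4.08 = 0.7500 µA.

I ≈ 0.750 µA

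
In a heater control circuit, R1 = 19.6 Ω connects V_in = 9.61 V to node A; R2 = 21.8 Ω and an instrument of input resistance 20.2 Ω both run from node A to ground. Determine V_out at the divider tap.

First combine the lower leg with the load: R2 ‖ R_L = 10.48 Ω.
Then V_out = V_in · R2'/(R1 + R2') = 9.61 × 10.48/30.08 = 3.349 V.

V_out ≈ 3.35 V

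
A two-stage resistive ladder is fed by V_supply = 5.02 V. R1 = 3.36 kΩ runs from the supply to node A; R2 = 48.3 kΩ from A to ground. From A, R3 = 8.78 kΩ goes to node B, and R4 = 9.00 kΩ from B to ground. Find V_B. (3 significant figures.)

Looking into the second stage from A: R3 + R4 = 17.78 kΩ appears in parallel with R2.
Effective lower resistance at A: R2 ‖ 17.78 = 13.00 kΩ.
V_A = 5.02 × 13.00/(3.36 + 13.00) = 3.989 V.
Then the unloaded second divider: V_B = V_A × R4/(R3+R4) = 3.989 × 0.5062 = 2.019 V.

V_B ≈ 2.02 V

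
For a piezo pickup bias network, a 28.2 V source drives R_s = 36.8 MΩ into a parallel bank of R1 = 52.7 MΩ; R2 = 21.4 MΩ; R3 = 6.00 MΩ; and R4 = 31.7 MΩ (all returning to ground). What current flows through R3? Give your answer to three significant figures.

I ≈ 0.439 µA

Parallel bank: R_p = 1/(1/52.7 + 1/21.4 + 1/6.00 + 1/31.7) = 3.789 MΩ.
Node voltage V_A = V_DC · R_p/(R_s + R_p) = 28.2 × 0.09335 = 2.633 V.
I(R3) = V_A / R3 = 2.633/6.00 = 0.4388 µA.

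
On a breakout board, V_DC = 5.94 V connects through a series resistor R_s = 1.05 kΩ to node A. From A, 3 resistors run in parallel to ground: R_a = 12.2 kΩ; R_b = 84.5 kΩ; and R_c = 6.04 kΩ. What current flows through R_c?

I ≈ 0.773 mA

Parallel bank: R_p = 1/(1/12.2 + 1/84.5 + 1/6.04) = 3.856 kΩ.
V_A = 5.94 × 3.856/4.906 = 4.669 V.
I(R_c) = V_A / R_c = 4.669/6.04 = 0.7729 mA.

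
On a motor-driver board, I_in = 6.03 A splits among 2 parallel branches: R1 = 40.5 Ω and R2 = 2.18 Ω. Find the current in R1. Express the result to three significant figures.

Two-branch current divider: I_k = I_in · R_other/(R_1 + R_2).
So I = 6.03 × 2.18/42.68 = 0.3080 A.

I ≈ 0.308 A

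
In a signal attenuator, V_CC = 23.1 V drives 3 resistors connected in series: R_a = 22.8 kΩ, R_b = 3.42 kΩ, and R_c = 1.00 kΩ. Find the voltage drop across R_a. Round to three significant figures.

V ≈ 19.3 V

Series total: ΣR = 22.8 + 3.42 + 1.00 = 27.22 kΩ.
By the voltage-divider rule, V = 23.1 × 22.80/27.22 = 19.35 V.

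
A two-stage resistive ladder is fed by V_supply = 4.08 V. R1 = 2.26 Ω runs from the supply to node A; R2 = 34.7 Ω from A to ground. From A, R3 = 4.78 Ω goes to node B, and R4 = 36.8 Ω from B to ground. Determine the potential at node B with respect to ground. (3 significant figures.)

Looking into the second stage from A: R3 + R4 = 41.58 Ω appears in parallel with R2.
R2 ‖ (R3+R4) = 18.91 Ω.
V_A = 4.08 × 18.91/(2.26 + 18.91) = 3.645 V.
Then the unloaded second divider: V_B = V_A × R4/(R3+R4) = 3.645 × 0.8850 = 3.226 V.

V_B ≈ 3.23 V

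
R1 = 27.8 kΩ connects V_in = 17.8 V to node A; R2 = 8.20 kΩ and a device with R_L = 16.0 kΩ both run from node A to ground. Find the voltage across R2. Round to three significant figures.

R2 ‖ R_L = (8.20 × 16.0)/(8.20 + 16.0) = 5.421 kΩ.
Then V_out = V_in · R2'/(R1 + R2') = 17.8 × 5.421/33.22 = 2.905 V.

V_out ≈ 2.90 V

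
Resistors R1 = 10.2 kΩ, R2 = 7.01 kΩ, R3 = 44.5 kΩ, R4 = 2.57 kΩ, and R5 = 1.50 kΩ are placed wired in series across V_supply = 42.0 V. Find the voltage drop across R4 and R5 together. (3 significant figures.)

Series total: ΣR = 10.2 + 7.01 + 44.5 + 2.57 + 1.50 = 65.78 kΩ.
R_{R4..R5} = 2.57 + 1.50 = 4.070 kΩ.
Voltage divider: V = V_supply · (4.070 / 65.78) = 42.0 × 0.06187 = 2.599 V.

V ≈ 2.60 V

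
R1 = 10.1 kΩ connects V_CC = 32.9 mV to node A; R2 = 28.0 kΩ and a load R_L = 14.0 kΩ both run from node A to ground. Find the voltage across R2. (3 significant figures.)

V_out ≈ 15.8 mV

First combine the lower leg with the load: R2 ‖ R_L = 9.333 kΩ.
Voltage divider with the loaded lower leg: V_out = 32.9 × 9.333/(10.1 + 9.333) = 32.9 × 0.4803 = 15.80 mV.
(Unloaded it would be 24.2 mV; the load pulls it down.)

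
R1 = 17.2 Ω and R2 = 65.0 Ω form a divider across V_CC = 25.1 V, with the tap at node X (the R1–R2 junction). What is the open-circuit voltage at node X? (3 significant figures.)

V_th ≈ 19.8 V

V_th is the unloaded tap voltage: V_CC · R2/(R1+R2) = 25.1 × 0.7908 = 19.85 V.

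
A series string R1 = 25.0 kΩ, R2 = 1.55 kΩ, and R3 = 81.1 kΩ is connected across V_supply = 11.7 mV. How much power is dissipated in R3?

P ≈ 0.958 nW

Series current I = V_supply/ΣR = 11.7/107.6 = 0.1087 µA.
V(R3) = I·R = 8.814 mV; P = V·I = 8.814 × 0.1087 = 0.9580 nW.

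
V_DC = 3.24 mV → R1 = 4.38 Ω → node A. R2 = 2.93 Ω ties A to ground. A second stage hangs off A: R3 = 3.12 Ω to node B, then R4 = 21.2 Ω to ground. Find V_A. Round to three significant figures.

V_A ≈ 1.21 mV

The second stage (R3 + R4 = 24.32 Ω) loads node A in parallel with R2.
Effective lower resistance at A: R2 ‖ 24.32 = 2.615 Ω.
First divider: V_A = V_DC · 2.615/(4.38 + 2.615) = 1.211 mV.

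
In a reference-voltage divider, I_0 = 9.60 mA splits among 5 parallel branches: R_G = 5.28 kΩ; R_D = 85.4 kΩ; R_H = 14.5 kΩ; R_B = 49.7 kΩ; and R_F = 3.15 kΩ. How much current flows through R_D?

ΣG = 1/5.28 + 1/85.4 + 1/14.5 + 1/49.7 + 1/3.15 = 0.6077.
R_D takes the fraction G_k/ΣG = 0.01171/0.6077 = 0.01927, so I = 9.60 × 0.01927 = 0.1850 mA.

I ≈ 0.185 mA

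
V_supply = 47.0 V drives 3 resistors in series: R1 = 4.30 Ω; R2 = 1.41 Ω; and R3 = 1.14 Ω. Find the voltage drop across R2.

Series total: ΣR = 4.30 + 1.41 + 1.14 = 6.850 Ω.
By the voltage-divider rule, V = 47.0 × 1.410/6.850 = 9.674 V.

V ≈ 9.67 V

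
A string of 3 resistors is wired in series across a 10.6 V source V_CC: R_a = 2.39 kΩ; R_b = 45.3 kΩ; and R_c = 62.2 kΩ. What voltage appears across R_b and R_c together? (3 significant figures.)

ΣR = 2.39 + 45.3 + 62.2 = 109.9 kΩ.
R_{R_b..R_c} = 45.3 + 62.2 = 107.5 kΩ.
By the voltage-divider rule, V = 10.6 × 107.5/109.9 = 10.37 V.

V ≈ 10.4 V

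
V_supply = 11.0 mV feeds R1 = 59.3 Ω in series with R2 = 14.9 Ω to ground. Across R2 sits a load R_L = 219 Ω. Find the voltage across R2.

V_out ≈ 2.09 mV

R2 ‖ R_L = (14.9 × 219)/(14.9 + 219) = 13.95 Ω.
Then V_out = V_supply · R2'/(R1 + R2') = 11.0 × 13.95/73.25 = 2.095 mV.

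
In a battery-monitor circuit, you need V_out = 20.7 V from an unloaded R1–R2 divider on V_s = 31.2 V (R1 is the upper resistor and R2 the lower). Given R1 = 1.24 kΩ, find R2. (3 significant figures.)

R2 ≈ 2.44 kΩ

V_out/V_s = R2/(R1+R2) = 0.6635.
Rearranging, R2 = R1·k/(1−k) = 1.24 × 1.971 = 2.445 kΩ.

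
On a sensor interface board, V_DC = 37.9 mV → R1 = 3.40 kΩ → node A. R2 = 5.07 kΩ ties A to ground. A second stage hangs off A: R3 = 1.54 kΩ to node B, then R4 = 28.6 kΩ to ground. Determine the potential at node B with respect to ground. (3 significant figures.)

V_B ≈ 20.2 mV

Node A sees R2 in parallel with the series input of stage 2, R3 + R4 = 30.14 kΩ.
R2 ‖ (R3+R4) = 4.340 kΩ.
First divider: V_A = V_DC · 4.340/(3.40 + 4.340) = 21.25 mV.
Then the unloaded second divider: V_B = V_A × R4/(R3+R4) = 21.25 × 0.9489 = 20.17 mV.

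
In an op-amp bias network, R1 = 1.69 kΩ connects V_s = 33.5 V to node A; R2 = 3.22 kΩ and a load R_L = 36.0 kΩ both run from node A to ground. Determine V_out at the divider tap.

V_out ≈ 21.3 V

First combine the lower leg with the load: R2 ‖ R_L = 2.956 kΩ.
Now apply the divider: V_out = 33.5 × 0.6362 = 21.31 V.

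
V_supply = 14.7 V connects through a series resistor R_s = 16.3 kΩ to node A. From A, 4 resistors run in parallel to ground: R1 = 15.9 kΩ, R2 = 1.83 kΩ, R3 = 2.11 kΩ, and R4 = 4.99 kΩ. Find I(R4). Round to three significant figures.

I ≈ 0.134 mA

Parallel bank: R_p = 1/(1/15.9 + 1/1.83 + 1/2.11 + 1/4.99) = 0.7790 kΩ.
Node voltage V_A = V_supply · R_p/(R_s + R_p) = 14.7 × 0.04561 = 0.6705 V.
I(R4) = V_A / R4 = 0.6705/4.99 = 0.1344 mA.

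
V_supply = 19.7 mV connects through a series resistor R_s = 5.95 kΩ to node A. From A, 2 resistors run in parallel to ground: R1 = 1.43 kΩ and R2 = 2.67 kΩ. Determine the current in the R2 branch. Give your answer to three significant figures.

Combine the parallel branches: R_p = (1/1.43 + 1/2.67)⁻¹ = 0.9312 kΩ.
V_A by voltage divider: V_A = 19.7 × 0.9312/(5.95 + 0.9312) = 2.666 mV.
Branch current I = V_A/R2 = 2.666/2.67 = 0.9985 µA.
(Check via current divider: I_total = 2.863 µA; share G_k/ΣG = 0.3488 → same result.)

I ≈ 0.999 µA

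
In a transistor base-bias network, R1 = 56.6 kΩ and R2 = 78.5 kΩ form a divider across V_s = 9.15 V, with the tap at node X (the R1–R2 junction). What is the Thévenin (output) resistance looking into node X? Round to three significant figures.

With V_s suppressed (replaced by a short), R_th = R1 ‖ R2 = (56.60 × 78.5)/(56.60 + 78.5) = 32.89 kΩ.

R_th ≈ 32.9 kΩ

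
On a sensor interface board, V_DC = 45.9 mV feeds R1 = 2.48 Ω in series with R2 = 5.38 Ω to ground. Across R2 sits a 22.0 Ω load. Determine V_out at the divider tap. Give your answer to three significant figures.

R2 ‖ R_L = (5.38 × 22.0)/(5.38 + 22.0) = 4.323 Ω.
Now apply the divider: V_out = 45.9 × 0.6354 = 29.17 mV.

V_out ≈ 29.2 mV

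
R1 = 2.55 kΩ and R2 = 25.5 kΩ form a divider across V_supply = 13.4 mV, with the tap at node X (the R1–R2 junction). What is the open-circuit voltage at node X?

V_th ≈ 12.2 mV

V_th is the unloaded tap voltage: V_supply · R2/(R1+R2) = 13.4 × 0.9091 = 12.18 mV.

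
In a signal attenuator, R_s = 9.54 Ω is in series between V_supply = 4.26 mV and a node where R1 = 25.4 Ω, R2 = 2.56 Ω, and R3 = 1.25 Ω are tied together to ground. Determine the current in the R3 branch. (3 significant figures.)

I ≈ 0.268 mA

Parallel bank: R_p = 1/(1/25.4 + 1/2.56 + 1/1.25) = 0.8130 Ω.
V_A = 4.26 × 0.8130/10.35 = 0.3345 mV.
I(R3) = V_A / R3 = 0.3345/1.25 = 0.2676 mA.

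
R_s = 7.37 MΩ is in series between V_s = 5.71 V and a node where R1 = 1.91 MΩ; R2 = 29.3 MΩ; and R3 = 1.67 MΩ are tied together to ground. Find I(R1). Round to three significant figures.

I ≈ 0.314 µA

Equivalent of the parallel group: R_p = 0.8647 MΩ.
Node voltage V_A = V_s · R_p/(R_s + R_p) = 5.71 × 0.1050 = 0.5996 V.
Branch current I = V_A/R1 = 0.5996/1.91 = 0.3139 µA.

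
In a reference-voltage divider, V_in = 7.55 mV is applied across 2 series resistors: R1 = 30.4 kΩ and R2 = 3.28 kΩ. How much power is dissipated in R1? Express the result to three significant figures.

ΣR = 33.68 kΩ → I = 7.55/33.68 = 0.2242 µA.
V(R1) = I·R = 6.815 mV; P = V·I = 6.815 × 0.2242 = 1.528 nW.

P ≈ 1.53 nW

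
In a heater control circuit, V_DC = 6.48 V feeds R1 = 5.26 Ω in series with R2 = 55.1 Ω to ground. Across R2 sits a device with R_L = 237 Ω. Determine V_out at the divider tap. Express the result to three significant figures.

R2 ‖ R_L = (55.1 × 237)/(55.1 + 237) = 44.71 Ω.
Now apply the divider: V_out = 6.48 × 0.8947 = 5.798 V.

V_out ≈ 5.80 V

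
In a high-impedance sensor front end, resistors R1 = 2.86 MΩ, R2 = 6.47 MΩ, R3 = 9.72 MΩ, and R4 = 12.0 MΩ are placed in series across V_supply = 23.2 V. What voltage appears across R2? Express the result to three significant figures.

Total series resistance ΣR = 2.86 + 6.47 + 9.72 + 12.0 = 31.05 MΩ.
By the voltage-divider rule, V = 23.2 × 6.470/31.05 = 4.834 V.

V ≈ 4.83 V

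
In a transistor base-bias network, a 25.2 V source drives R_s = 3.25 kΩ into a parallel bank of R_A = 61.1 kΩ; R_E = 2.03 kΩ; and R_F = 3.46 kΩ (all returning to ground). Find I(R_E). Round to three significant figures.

Parallel bank: R_p = 1/(1/61.1 + 1/2.03 + 1/3.46) = 1.253 kΩ.
V_A = 25.2 × 1.253/4.503 = 7.013 V.
I(R_E) = V_A / R_E = 7.013/2.03 = 3.455 mA.
(Check via current divider: I_total = 5.596 mA; share G_k/ΣG = 0.6173 → same result.)

I ≈ 3.45 mA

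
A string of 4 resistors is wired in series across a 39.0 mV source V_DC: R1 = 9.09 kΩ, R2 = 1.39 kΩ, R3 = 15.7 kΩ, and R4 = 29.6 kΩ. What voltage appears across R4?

Series total: ΣR = 9.09 + 1.39 + 15.7 + 29.6 = 55.78 kΩ.
V = V_DC · R/ΣR = 39.0 × 0.5307 = 20.70 mV.

V ≈ 20.7 mV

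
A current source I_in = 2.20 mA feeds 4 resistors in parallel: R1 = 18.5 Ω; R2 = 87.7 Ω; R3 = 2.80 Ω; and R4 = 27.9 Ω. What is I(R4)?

Conductances: ΣG = 1/18.5 + 1/87.7 + 1/2.80 + 1/27.9 = 0.4584 (1/Ω).
R4 takes the fraction G_k/ΣG = 0.03584/0.4584 = 0.07818, so I = 2.20 × 0.07818 = 0.1720 mA.

I ≈ 0.172 mA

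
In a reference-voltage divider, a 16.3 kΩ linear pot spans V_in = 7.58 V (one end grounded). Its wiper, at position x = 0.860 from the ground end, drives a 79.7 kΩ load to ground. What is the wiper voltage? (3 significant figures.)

Split the track: R_lower = x·R_p = 14.02 kΩ, R_upper = (1−x)·R_p = 2.282 kΩ.
(x·R_p) ‖ R_L = 11.92 kΩ.
V_out = 7.58 × 11.92/(2.282 + 11.92) = 6.362 V.

V_out ≈ 6.36 V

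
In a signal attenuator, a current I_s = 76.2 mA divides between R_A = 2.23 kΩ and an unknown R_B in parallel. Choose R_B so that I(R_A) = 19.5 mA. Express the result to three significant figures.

In a two-way split, I_A/I_s = R_B/(R_A + R_B).
With f = 0.2559, R_B = R_A · f/(1−f) = 2.23 × 0.3439 = 0.7669 kΩ.

R_B ≈ 0.767 kΩ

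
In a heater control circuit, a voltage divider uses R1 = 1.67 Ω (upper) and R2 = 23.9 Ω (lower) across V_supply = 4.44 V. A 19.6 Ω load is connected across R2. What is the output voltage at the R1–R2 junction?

R2 ‖ R_L = (23.9 × 19.6)/(23.9 + 19.6) = 10.77 Ω.
Voltage divider with the loaded lower leg: V_out = 4.44 × 10.77/(1.67 + 10.77) = 4.44 × 0.8657 = 3.844 V.
(Unloaded it would be 4.15 V; the load pulls it down.)

V_out ≈ 3.84 V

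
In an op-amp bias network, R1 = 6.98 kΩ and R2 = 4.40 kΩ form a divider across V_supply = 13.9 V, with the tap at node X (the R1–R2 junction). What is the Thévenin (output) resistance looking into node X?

R_th ≈ 2.70 kΩ

With V_supply suppressed (replaced by a short), R_th = R1 ‖ R2 = (6.980 × 4.40)/(6.980 + 4.40) = 2.699 kΩ.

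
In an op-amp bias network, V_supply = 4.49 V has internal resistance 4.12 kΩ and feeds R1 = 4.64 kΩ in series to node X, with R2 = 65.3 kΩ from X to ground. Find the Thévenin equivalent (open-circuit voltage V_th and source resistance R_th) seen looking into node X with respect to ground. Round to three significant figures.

R1' = 4.12 + 4.64 = 8.760 kΩ (source resistance + R1).
With X open, the divider is unloaded: V_th = 4.49 × 65.3/74.06 = 3.959 V.
Looking into X with the source shorted: R_th = R1'·R2/(R1'+R2) = 8.760 × 65.3/74.06 = 7.724 kΩ.

V_th ≈ 3.96 V, R_th ≈ 7.72 kΩ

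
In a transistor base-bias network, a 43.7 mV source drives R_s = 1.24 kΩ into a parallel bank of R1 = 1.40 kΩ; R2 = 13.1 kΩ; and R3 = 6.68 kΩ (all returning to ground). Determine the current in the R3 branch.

Parallel bank: R_p = 1/(1/1.40 + 1/13.1 + 1/6.68) = 1.063 kΩ.
V_A = 43.7 × 1.063/2.303 = 20.18 mV.
I(R3) = V_A / R3 = 20.18/6.68 = 3.020 µA.

I ≈ 3.02 µA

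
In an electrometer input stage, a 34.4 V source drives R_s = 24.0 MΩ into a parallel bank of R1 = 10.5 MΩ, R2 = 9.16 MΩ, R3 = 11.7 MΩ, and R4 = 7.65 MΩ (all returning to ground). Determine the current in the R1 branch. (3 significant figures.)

Equivalent of the parallel group: R_p = 2.378 MΩ.
V_A by voltage divider: V_A = 34.4 × 2.378/(24.0 + 2.378) = 3.101 V.
Branch current I = V_A/R1 = 3.101/10.5 = 0.2953 µA.
(Equivalently: I_total = 1.304 µA, then current-divider fraction G_k/ΣG = 0.2264.)

I ≈ 0.295 µA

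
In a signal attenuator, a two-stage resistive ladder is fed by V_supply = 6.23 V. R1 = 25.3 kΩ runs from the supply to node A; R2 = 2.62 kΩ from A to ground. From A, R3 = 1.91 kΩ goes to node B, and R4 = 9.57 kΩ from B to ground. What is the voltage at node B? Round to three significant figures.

V_B ≈ 0.404 V

The second stage (R3 + R4 = 11.48 kΩ) loads node A in parallel with R2.
R2 ‖ (R3+R4) = 2.133 kΩ.
V_A = 6.23 × 2.133/(25.3 + 2.133) = 0.4844 V.
Stage 2 is unloaded, so V_B = V_A · R4/(R3+R4) = 0.4844 × 9.57/11.48 = 0.4038 V.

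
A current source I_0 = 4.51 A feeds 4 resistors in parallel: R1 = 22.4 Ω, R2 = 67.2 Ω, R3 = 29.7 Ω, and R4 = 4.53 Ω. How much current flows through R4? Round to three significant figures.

I ≈ 3.17 A

ΣG = 1/22.4 + 1/67.2 + 1/29.7 + 1/4.53 = 0.3139.
R4 takes the fraction G_k/ΣG = 0.2208/0.3139 = 0.7032, so I = 4.51 × 0.7032 = 3.171 A.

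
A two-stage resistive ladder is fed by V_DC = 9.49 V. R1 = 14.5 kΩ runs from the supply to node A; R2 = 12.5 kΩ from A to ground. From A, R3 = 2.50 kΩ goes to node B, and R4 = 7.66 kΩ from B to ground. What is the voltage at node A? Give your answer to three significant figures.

The second stage (R3 + R4 = 10.16 kΩ) loads node A in parallel with R2.
R2 ‖ (R3+R4) = 5.605 kΩ.
So V_A = 9.49 × 0.2788 = 2.646 V.

V_A ≈ 2.65 V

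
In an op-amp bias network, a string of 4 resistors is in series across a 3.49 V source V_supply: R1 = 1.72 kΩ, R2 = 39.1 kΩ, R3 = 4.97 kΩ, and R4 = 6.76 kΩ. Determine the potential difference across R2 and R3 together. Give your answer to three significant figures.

Series total: ΣR = 1.72 + 39.1 + 4.97 + 6.76 = 52.55 kΩ.
R_{R2..R3} = 39.1 + 4.97 = 44.07 kΩ.
Voltage divider: V = V_supply · (44.07 / 52.55) = 3.49 × 0.8386 = 2.927 V.

V ≈ 2.93 V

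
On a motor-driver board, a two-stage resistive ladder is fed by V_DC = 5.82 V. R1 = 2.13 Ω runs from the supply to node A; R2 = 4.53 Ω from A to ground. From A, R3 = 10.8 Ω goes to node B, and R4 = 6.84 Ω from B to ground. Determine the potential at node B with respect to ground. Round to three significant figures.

V_B ≈ 1.42 V

Node A sees R2 in parallel with the series input of stage 2, R3 + R4 = 17.64 Ω.
Effective lower resistance at A: R2 ‖ 17.64 = 3.604 Ω.
First divider: V_A = V_DC · 3.604/(2.13 + 3.604) = 3.658 V.
V_B = V_A × 0.3878 = 1.418 V.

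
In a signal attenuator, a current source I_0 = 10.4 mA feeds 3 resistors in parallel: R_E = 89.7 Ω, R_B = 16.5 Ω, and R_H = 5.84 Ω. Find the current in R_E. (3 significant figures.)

Conductances: ΣG = 1/89.7 + 1/16.5 + 1/5.84 = 0.2430 (1/Ω).
By the current-divider rule, I = I_0 · G_k/ΣG = 10.4 × 0.04588 = 0.4772 mA.

I ≈ 0.477 mA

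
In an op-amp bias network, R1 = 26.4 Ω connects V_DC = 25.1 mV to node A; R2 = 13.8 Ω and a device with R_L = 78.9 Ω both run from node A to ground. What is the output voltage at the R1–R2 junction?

The load sits in parallel with R2, giving an effective lower resistance R2' = R2·R_L/(R2+R_L) = 11.75 Ω.
Then V_out = V_DC · R2'/(R1 + R2') = 25.1 × 11.75/38.15 = 7.729 mV.
(Unloaded it would be 8.62 mV; the load pulls it down.)

V_out ≈ 7.73 mV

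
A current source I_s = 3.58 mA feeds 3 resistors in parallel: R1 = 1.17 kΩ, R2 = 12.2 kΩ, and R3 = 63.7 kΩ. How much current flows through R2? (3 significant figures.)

I ≈ 0.308 mA

Total conductance ΣG = 1/1.17 + 1/12.2 + 1/63.7 = 0.9524 (units of 1/kΩ).
R2 takes the fraction G_k/ΣG = 0.08197/0.9524 = 0.08607, so I = 3.58 × 0.08607 = 0.3081 mA.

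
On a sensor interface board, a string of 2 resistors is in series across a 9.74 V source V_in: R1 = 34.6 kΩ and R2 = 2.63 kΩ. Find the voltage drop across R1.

Series total: ΣR = 34.6 + 2.63 = 37.23 kΩ.
Voltage divider: V = V_in · (34.60 / 37.23) = 9.74 × 0.9294 = 9.052 V.

V ≈ 9.05 V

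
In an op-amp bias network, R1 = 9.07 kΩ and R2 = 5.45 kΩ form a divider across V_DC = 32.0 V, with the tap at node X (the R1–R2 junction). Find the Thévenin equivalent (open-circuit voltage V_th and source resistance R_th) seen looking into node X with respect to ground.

V_th ≈ 12.0 V, R_th ≈ 3.40 kΩ

V_th is the unloaded tap voltage: V_DC · R2/(R1+R2) = 32.0 × 0.3753 = 12.01 V.
With V_DC suppressed (replaced by a short), R_th = R1 ‖ R2 = (9.070 × 5.45)/(9.070 + 5.45) = 3.404 kΩ.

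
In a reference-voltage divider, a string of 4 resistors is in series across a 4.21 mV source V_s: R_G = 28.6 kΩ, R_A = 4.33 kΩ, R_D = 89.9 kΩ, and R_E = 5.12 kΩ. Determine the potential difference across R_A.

V ≈ 0.142 mV

ΣR = 28.6 + 4.33 + 89.9 + 5.12 = 128.0 kΩ.
Voltage divider: V = V_s · (4.330 / 128.0) = 4.21 × 0.03384 = 0.1425 mV.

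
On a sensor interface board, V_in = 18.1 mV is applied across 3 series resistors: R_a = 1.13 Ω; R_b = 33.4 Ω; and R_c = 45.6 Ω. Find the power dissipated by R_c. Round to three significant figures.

Series current I = V_in/ΣR = 18.1/80.13 = 0.2259 mA.
V(R_c) = I·R = 10.30 mV; P = V·I = 10.30 × 0.2259 = 2.327 µW.

P ≈ 2.33 µW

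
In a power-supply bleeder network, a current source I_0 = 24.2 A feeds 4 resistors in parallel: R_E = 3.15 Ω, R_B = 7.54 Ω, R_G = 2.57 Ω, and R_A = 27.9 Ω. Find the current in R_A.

I ≈ 0.991 A

Conductances: ΣG = 1/3.15 + 1/7.54 + 1/2.57 + 1/27.9 = 0.8750 (1/Ω).
R_A takes the fraction G_k/ΣG = 0.03584/0.8750 = 0.04096, so I = 24.2 × 0.04096 = 0.9913 A.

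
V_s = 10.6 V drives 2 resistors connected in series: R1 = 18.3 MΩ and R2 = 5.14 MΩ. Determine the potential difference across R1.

V ≈ 8.28 V

ΣR = 18.3 + 5.14 = 23.44 MΩ.
By the voltage-divider rule, V = 10.6 × 18.30/23.44 = 8.276 V.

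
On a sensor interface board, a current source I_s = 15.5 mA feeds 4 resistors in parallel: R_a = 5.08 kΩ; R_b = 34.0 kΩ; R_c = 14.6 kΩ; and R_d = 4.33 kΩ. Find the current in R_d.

Conductances: ΣG = 1/5.08 + 1/34.0 + 1/14.6 + 1/4.33 = 0.5257 (1/kΩ).
R_d takes the fraction G_k/ΣG = 0.2309/0.5257 = 0.4393, so I = 15.5 × 0.4393 = 6.809 mA.

I ≈ 6.81 mA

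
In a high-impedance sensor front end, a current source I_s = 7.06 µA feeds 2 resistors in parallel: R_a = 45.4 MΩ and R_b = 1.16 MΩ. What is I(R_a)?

With just two branches, the current splits inversely with resistance.
So I = 7.06 × 1.16/46.56 = 0.1759 µA.

I ≈ 0.176 µA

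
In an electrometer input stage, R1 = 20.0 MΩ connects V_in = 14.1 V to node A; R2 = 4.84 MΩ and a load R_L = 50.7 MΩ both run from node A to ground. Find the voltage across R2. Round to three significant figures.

V_out ≈ 2.55 V

R2 ‖ R_L = (4.84 × 50.7)/(4.84 + 50.7) = 4.418 MΩ.
Then V_out = V_in · R2'/(R1 + R2') = 14.1 × 4.418/24.42 = 2.551 V.
(Unloaded it would be 2.75 V; the load pulls it down.)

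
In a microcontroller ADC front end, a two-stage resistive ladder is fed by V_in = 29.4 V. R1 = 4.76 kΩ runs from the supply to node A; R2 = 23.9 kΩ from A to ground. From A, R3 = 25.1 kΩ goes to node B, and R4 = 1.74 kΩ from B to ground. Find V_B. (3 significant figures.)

Node A sees R2 in parallel with the series input of stage 2, R3 + R4 = 26.84 kΩ.
Effective lower resistance at A: R2 ‖ 26.84 = 12.64 kΩ.
So V_A = 29.4 × 0.7265 = 21.36 V.
Then the unloaded second divider: V_B = V_A × R4/(R3+R4) = 21.36 × 0.06483 = 1.385 V.

V_B ≈ 1.38 V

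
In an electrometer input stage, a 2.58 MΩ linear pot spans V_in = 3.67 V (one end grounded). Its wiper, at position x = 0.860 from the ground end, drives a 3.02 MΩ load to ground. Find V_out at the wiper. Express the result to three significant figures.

Split the track: R_lower = x·R_p = 2.219 MΩ, R_upper = (1−x)·R_p = 0.3612 MΩ.
R_L loads the lower segment: effective lower R = 1.279 MΩ.
Then V_out = V_in · 1.279/(0.3612 + 1.279) = 2.862 V.

V_out ≈ 2.86 V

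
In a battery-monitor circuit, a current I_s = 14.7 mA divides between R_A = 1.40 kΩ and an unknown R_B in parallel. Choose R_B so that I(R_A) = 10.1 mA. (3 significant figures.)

R_B ≈ 3.07 kΩ

The fraction through R_A equals R_B/(R_A+R_B).
10.1/14.7 = R_B/(R_A + R_B) → R_B = R_A · (0.6871)/(1 − 0.6871) = 1.40 × 2.196 = 3.074 kΩ.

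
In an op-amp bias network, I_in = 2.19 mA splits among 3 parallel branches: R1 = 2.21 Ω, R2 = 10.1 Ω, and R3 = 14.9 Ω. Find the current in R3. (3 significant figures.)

Total conductance ΣG = 1/2.21 + 1/10.1 + 1/14.9 = 0.6186 (units of 1/Ω).
Current divider: I(R3) = I_in · G_k/ΣG = 2.19 × (0.06711/0.6186) = 2.19 × 0.1085 = 0.2376 mA.

I ≈ 0.238 mA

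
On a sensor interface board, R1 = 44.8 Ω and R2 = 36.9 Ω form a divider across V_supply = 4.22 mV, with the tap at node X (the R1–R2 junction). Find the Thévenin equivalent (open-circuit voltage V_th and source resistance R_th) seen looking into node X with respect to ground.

V_th ≈ 1.91 mV, R_th ≈ 20.2 Ω

V_th is the unloaded tap voltage: V_supply · R2/(R1+R2) = 4.22 × 0.4517 = 1.906 mV.
Looking into X with the source shorted: R_th = R1·R2/(R1+R2) = 44.80 × 36.9/81.70 = 20.23 Ω.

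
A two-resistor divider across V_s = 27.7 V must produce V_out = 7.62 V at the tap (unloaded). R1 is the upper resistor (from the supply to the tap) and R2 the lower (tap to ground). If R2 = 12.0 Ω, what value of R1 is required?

V_out/V_s = R2/(R1+R2) = 0.2751.
Rearranging, R1 = R2·(1−k)/k = 12.0 × 2.635 = 31.62 Ω.

R1 ≈ 31.6 Ω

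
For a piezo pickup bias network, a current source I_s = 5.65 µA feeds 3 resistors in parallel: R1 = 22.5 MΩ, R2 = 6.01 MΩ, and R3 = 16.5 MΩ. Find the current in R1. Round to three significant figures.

I ≈ 0.925 µA

Total conductance ΣG = 1/22.5 + 1/6.01 + 1/16.5 = 0.2714 (units of 1/MΩ).
Current divider: I(R1) = I_s · G_k/ΣG = 5.65 × (0.04444/0.2714) = 5.65 × 0.1637 = 0.9251 µA.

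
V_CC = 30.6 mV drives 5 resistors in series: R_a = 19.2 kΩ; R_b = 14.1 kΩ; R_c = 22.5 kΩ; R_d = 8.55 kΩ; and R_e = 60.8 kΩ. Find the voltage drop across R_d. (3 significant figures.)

Total series resistance ΣR = 19.2 + 14.1 + 22.5 + 8.55 + 60.8 = 125.1 kΩ.
Voltage divider: V = V_CC · (8.550 / 125.1) = 30.6 × 0.06832 = 2.091 mV.

V ≈ 2.09 mV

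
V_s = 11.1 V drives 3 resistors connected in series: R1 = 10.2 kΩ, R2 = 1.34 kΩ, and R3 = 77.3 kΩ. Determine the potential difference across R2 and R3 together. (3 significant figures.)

ΣR = 10.2 + 1.34 + 77.3 = 88.84 kΩ.
R_{R2..R3} = 1.34 + 77.3 = 78.64 kΩ.
By the voltage-divider rule, V = 11.1 × 78.64/88.84 = 9.826 V.

V ≈ 9.83 V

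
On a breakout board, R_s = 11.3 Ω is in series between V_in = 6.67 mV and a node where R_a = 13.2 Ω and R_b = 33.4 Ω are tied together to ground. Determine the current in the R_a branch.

Equivalent of the parallel group: R_p = 9.461 Ω.
V_A = 6.67 × 9.461/20.76 = 3.040 mV.
I(R_a) = V_A / R_a = 3.040/13.2 = 0.2303 mA.

I ≈ 0.230 mA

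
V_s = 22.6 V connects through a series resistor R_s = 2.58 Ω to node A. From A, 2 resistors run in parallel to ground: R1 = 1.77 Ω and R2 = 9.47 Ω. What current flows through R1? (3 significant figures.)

Equivalent of the parallel group: R_p = 1.491 Ω.
V_A = 22.6 × 1.491/4.071 = 8.278 V.
I(R1) = V_A / R1 = 8.278/1.77 = 4.677 A.

I ≈ 4.68 A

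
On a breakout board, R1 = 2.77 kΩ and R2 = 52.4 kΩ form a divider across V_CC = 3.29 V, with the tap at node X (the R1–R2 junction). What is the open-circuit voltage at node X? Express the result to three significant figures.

V_th is the unloaded tap voltage: V_CC · R2/(R1+R2) = 3.29 × 0.9498 = 3.125 V.

V_th ≈ 3.12 V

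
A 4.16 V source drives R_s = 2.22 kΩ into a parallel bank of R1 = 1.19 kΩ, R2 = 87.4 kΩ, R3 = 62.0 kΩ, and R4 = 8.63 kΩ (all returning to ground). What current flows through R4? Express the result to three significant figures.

I ≈ 0.151 mA

Equivalent of the parallel group: R_p = 1.016 kΩ.
Node voltage V_A = V_s · R_p/(R_s + R_p) = 4.16 × 0.3141 = 1.307 V.
I(R4) = V_A / R4 = 1.307/8.63 = 0.1514 mA.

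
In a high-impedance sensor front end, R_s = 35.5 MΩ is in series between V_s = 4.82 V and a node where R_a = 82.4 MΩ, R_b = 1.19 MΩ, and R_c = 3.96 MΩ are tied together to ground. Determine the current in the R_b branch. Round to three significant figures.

I ≈ 0.101 µA

Equivalent of the parallel group: R_p = 0.9050 MΩ.
V_A = 4.82 × 0.9050/36.40 = 0.1198 V.
Branch current I = V_A/R_b = 0.1198/1.19 = 0.1007 µA.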